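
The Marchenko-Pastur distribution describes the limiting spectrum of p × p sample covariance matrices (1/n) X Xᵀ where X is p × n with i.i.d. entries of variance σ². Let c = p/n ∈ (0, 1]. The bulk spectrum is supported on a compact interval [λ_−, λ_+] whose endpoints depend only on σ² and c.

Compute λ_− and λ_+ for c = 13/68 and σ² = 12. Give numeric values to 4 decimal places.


c = 13/68 = 0.191176; √c = 0.437237.
λ_− = σ² (1 − √c)² = 12 · (1 − 0.437237)² = 12 · (0.562763)² = 3.800422.
λ_+ = σ² (1 + √c)² = 12 · (1 + 0.437237)² = 12 · (1.437237)² = 24.787813.

Rounded to 4 decimal places: λ_− ≈ 3.8004, λ_+ ≈ 24.7878.


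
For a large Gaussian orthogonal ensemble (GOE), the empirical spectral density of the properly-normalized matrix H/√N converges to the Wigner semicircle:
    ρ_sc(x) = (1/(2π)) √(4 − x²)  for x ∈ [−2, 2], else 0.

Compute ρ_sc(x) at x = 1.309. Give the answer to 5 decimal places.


ρ_sc(x) = (1/(2π)) √(4 − x²). With x = 1.309:
  4 − x² = 4 − (1.309)² = 4 − 1.713481 = 2.286519.
  √(4 − x²) = 1.512124.
  1/(2π) = 0.159155.
  ρ_sc(1.309) = 0.159155 · 1.512124 = 0.240662.

Rounded to 5 decimal places: ρ_sc(1.309) ≈ 0.24066.


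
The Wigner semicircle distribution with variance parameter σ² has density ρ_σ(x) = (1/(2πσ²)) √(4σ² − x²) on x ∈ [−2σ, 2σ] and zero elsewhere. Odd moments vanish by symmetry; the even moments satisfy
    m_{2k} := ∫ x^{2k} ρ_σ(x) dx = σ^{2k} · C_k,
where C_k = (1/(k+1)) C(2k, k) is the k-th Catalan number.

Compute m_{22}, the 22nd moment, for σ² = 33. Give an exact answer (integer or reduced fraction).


By the scaled semicircle moment identity, m_{2k} = σ^{2k} · C_k with k = 11.
C_11 = (1/(k+1)) · C(2k, k) = (1/12) · C(22, 11) = (1/12) · 705432 = 58786.
σ^{2k} = (σ²)^k = (33)^11 = 50542106513726817.

Therefore m_{22} = σ^{22} · C_11 = 50542106513726817 · 58786 = 2971168273515944664162.


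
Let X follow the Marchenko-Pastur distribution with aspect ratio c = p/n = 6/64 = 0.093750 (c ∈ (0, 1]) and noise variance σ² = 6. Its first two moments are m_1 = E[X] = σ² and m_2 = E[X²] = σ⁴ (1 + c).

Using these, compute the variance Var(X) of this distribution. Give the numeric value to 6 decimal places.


m_1 = E[X] = σ² = 6, so m_1² = 36.
m_2 = E[X²] = σ⁴ (1 + c) = 36 · (1 + 0.093750) = 36 · 1.093750 = 39.375000.
(Note m_2 − m_1² simplifies to c · σ⁴ = 0.093750 · 36.)

Var(X) = m_2 − m_1² = 39.375000 − 36 = 3.375000.


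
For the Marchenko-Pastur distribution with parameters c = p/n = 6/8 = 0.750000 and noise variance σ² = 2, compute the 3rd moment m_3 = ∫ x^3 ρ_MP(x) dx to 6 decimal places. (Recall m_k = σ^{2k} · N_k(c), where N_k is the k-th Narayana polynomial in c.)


E[X³] = σ⁶ (1 + 3c + c²) (third MP moment). With σ² = 2 (so σ⁶ = 8) and c = 6/8 = 0.750000: E[X³] = 8 · (1 + 3·0.750000 + (0.750000)²) = 8 · 3.812500.

So E[X^3] = 30.500000.


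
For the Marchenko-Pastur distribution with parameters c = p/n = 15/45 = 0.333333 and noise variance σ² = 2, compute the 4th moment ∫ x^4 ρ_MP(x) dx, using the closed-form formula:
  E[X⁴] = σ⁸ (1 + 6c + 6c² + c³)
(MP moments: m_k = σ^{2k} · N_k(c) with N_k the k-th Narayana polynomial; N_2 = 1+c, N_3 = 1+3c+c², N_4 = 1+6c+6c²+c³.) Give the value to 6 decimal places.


E[X⁴] = σ⁸ (1 + 6c + 6c² + c³) (fourth MP moment). With σ² = 2 (so σ⁸ = 16) and c = 15/45 = 0.333333: E[X⁴] = 16 · (1 + 6·0.333333 + 6·(0.333333)² + (0.333333)³) = 16 · 3.703704.

So E[X^4] = 59.259259.


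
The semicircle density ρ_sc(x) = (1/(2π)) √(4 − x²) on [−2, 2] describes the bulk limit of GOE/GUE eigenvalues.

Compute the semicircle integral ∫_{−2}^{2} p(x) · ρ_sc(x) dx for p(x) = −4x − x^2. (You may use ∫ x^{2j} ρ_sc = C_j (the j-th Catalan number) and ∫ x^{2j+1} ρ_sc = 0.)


Write p(x) = Σ a_i x^i, split into monomials and integrate each against ρ_sc separately.
Using ∫ x^{2j} ρ_sc = C_j = (1/(j+1)) C(2j, j) (Catalan numbers) and ∫ x^{2j+1} ρ_sc = 0 (odd monomials vanish by symmetry):
  i = 1 (odd): ∫ x^1 ρ_sc = 0 (vanishes)
  i = 2 (even): a_2 · C_{1} = -1 · 1 = -1

Summing the contributions: ∫_{−2}^{2} p(x) ρ_sc(x) dx = -1.


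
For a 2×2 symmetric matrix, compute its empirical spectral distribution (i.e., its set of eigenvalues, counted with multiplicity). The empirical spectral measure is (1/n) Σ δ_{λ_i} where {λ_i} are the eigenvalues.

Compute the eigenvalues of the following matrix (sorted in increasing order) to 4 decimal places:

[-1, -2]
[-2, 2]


Since M is real symmetric, both eigenvalues are real; they are the roots of det(λI − M) = λ² − (tr M) λ + det M.
tr M = -1 + 2 = 1.
det M = (-1)·2 − (-2)² = -2 − 4 = -6.
Characteristic polynomial: λ² − λ − 6 = 0.
Discriminant Δ = (tr M)² − 4·det M = 1 − (-24) = 25; √Δ = 5.000000.
λ = (tr M ± √Δ)/2 = (1 ± 5.000000)/2, giving (tr M − √Δ)/2 = -2.0000 and (tr M + √Δ)/2 = 3.0000.

Eigenvalues sorted in increasing order: [-2.0000, 3.0000].


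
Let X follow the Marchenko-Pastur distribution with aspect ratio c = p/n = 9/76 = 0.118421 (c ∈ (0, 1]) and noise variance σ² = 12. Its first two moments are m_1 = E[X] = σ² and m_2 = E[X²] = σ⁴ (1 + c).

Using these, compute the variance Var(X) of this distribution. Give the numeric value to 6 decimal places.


m_1 = E[X] = σ² = 12, so m_1² = 144.
m_2 = E[X²] = σ⁴ (1 + c) = 144 · (1 + 0.118421) = 144 · 1.118421 = 161.052632.
(Note m_2 − m_1² simplifies to c · σ⁴ = 0.118421 · 144.)

Var(X) = m_2 − m_1² = 161.052632 − 144 = 17.052632.


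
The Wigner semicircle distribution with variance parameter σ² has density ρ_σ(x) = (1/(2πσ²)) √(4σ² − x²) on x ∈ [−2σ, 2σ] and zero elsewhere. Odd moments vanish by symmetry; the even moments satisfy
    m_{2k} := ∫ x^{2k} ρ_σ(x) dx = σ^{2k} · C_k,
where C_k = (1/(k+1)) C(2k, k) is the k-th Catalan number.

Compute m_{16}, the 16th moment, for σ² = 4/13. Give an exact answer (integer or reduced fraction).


By the scaled semicircle moment identity, m_{2k} = σ^{2k} · C_k with k = 8.
C_8 = (1/(k+1)) · C(2k, k) = (1/9) · C(16, 8) = (1/9) · 12870 = 1430.
σ^{2k} = (σ²)^k = (4/13)^8 = 65536/815730721.

Therefore m_{16} = σ^{16} · C_8 = (65536/815730721) · 1430 = 7208960/62748517.


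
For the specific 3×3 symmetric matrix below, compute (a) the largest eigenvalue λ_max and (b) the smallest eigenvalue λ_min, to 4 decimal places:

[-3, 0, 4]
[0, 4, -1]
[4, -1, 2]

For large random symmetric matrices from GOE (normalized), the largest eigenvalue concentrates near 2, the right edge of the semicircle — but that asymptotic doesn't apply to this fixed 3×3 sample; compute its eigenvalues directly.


Since M is real symmetric, all three eigenvalues are real; they are the roots of det(λI − M) = λ³ − (tr M) λ² + s λ − det M, where s is the sum of the principal 2×2 minors.
tr M = -3 + 4 + 2 = 3.
s = ((-3)·4 − 0²) + ((-3)·2 − 4²) + (4·2 − (-1)²) = -12 + (-22) + 7 = -27.
det M (expand along row 1) = (-3)·7 − 0·4 + 4·(-16) = -85.
Characteristic polynomial: λ³ − 3λ² − 27λ + 85 = 0.
Substitute λ = y + (tr M)/3 = y + 1.000000 to remove the quadratic term: y³ + p·y + q = 0 with p = s − (tr M)²/3 = -30.000000 and q = −2(tr M)³/27 + (tr M)·s/3 − det M = 56.000000.
Three real roots ⇒ use the trigonometric (Viète) form: r = 2√(−p/3) = 6.324555, φ = arccos(3q/(p·r)) = arccos(-0.885438) = 2.658231 rad.
y_k = r·cos(φ/3 − 2πk/3) for k = 0, 1, 2 gives y = 4.000000, 2.242641, -6.242641.
λ_k = y_k + 1.000000 gives λ = 5.0000, 3.2426, -5.2426 (check: the sum is 3.0000 = tr M).

Hence λ_max = 5.0000 and λ_min = -5.2426.


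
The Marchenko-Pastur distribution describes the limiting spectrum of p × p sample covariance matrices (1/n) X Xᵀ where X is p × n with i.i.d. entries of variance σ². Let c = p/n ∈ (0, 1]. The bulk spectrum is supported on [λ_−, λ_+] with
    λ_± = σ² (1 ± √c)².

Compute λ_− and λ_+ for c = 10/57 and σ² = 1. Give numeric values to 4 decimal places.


c = 10/57 = 0.175439; √c = 0.418854.
λ_− = σ² (1 − √c)² = 1 · (1 − 0.418854)² = 1 · (0.581146)² = 0.337731.
λ_+ = σ² (1 + √c)² = 1 · (1 + 0.418854)² = 1 · (1.418854)² = 2.013146.

Rounded to 4 decimal places: λ_− ≈ 0.3377, λ_+ ≈ 2.0131.


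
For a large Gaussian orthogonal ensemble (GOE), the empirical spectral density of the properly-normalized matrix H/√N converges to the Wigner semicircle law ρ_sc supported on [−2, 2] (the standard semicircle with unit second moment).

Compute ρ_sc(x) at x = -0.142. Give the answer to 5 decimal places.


ρ_sc(x) = (1/(2π)) √(4 − x²). With x = -0.142:
  4 − x² = 4 − (-0.142)² = 4 − 0.020164 = 3.979836.
  √(4 − x²) = 1.994953.
  1/(2π) = 0.159155.
  ρ_sc(-0.142) = 0.159155 · 1.994953 = 0.317507.

Rounded to 5 decimal places: ρ_sc(-0.142) ≈ 0.31751.


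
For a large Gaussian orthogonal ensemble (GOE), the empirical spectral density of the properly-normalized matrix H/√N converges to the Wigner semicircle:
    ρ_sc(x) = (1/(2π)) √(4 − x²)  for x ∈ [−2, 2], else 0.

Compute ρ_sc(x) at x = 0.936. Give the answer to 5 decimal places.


ρ_sc(x) = (1/(2π)) √(4 − x²). With x = 0.936:
  4 − x² = 4 − (0.936)² = 4 − 0.876096 = 3.123904.
  √(4 − x²) = 1.767457.
  1/(2π) = 0.159155.
  ρ_sc(0.936) = 0.159155 · 1.767457 = 0.281300.

Rounded to 5 decimal places: ρ_sc(0.936) ≈ 0.28130.


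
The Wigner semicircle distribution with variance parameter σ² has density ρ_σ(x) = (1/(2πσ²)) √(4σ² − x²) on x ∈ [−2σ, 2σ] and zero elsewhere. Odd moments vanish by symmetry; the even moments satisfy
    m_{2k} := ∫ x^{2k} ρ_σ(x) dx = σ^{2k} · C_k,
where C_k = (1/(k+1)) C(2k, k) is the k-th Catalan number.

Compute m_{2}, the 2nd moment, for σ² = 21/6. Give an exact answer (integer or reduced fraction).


By the scaled semicircle moment identity, m_{2k} = σ^{2k} · C_k with k = 1.
C_1 = (1/(k+1)) · C(2k, k) = (1/2) · C(2, 1) = (1/2) · 2 = 1.
σ^{2k} = (σ²)^k = (21/6)^1 = 7/2.

Therefore m_{2} = σ^{2} · C_1 = (7/2) · 1 = 7/2.


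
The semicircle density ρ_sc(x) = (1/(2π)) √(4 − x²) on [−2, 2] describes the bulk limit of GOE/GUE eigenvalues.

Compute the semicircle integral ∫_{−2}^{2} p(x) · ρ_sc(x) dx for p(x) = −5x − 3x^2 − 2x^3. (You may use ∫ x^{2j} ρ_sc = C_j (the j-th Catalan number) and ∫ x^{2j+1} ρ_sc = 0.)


Write p(x) = Σ a_i x^i, split into monomials and integrate each against ρ_sc separately.
Using ∫ x^{2j} ρ_sc = C_j = (1/(j+1)) C(2j, j) (Catalan numbers) and ∫ x^{2j+1} ρ_sc = 0 (odd monomials vanish by symmetry):
  i = 1 (odd): ∫ x^1 ρ_sc = 0 (vanishes)
  i = 2 (even): a_2 · C_{1} = -3 · 1 = -3
  i = 3 (odd): ∫ x^3 ρ_sc = 0 (vanishes)

Summing the contributions: ∫_{−2}^{2} p(x) ρ_sc(x) dx = -3.


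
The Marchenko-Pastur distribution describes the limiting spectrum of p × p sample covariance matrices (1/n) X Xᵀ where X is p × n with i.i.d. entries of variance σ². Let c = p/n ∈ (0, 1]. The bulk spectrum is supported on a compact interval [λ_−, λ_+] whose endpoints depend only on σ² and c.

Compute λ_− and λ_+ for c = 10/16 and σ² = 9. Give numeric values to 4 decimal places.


c = 10/16 = 0.625000; √c = 0.790569.
λ_− = σ² (1 − √c)² = 9 · (1 − 0.790569)² = 9 · (0.209431)² = 0.394751.
λ_+ = σ² (1 + √c)² = 9 · (1 + 0.790569)² = 9 · (1.790569)² = 28.855249.

Rounded to 4 decimal places: λ_− ≈ 0.3948, λ_+ ≈ 28.8552.


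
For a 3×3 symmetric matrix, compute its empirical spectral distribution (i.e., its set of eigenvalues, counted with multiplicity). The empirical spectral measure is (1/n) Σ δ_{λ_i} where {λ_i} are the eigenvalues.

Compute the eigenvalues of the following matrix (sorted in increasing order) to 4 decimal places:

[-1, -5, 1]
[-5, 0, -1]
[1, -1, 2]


Since M is real symmetric, all three eigenvalues are real; they are the roots of det(λI − M) = λ³ − (tr M) λ² + s λ − det M, where s is the sum of the principal 2×2 minors.
tr M = -1 + 0 + 2 = 1.
s = ((-1)·0 − (-5)²) + ((-1)·2 − 1²) + (0·2 − (-1)²) = -25 + (-3) + (-1) = -29.
det M (expand along row 1) = (-1)·(-1) − (-5)·(-9) + 1·5 = -39.
Characteristic polynomial: λ³ − λ² − 29λ + 39 = 0.
Substitute λ = y + (tr M)/3 = y + 0.333333 to remove the quadratic term: y³ + p·y + q = 0 with p = s − (tr M)²/3 = -29.333333 and q = −2(tr M)³/27 + (tr M)·s/3 − det M = 29.259259.
Three real roots ⇒ use the trigonometric (Viète) form: r = 2√(−p/3) = 6.253888, φ = arccos(3q/(p·r)) = arccos(-0.478490) = 2.069731 rad.
y_k = r·cos(φ/3 − 2πk/3) for k = 0, 1, 2 gives y = 4.823643, 1.035305, -5.858948.
λ_k = y_k + 0.333333 gives λ = 5.1570, 1.3686, -5.5256 (check: the sum is 1.0000 = tr M).

Eigenvalues sorted in increasing order: [-5.5256, 1.3686, 5.1570].


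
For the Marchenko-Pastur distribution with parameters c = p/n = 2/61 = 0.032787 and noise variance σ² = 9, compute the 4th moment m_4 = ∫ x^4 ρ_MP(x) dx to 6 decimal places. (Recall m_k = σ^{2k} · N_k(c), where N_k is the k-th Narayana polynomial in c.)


E[X⁴] = σ⁸ (1 + 6c + 6c² + c³) (fourth MP moment). With σ² = 9 (so σ⁸ = 6561) and c = 2/61 = 0.032787: E[X⁴] = 6561 · (1 + 6·0.032787 + 6·(0.032787)² + (0.032787)³) = 6561 · 1.203206.

So E[X^4] = 7894.237425.


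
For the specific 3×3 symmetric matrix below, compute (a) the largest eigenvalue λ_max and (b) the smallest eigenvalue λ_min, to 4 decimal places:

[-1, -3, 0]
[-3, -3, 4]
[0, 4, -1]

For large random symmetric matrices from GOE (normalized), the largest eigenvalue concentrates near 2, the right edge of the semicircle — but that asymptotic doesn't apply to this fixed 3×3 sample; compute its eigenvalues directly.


Since M is real symmetric, all three eigenvalues are real; they are the roots of det(λI − M) = λ³ − (tr M) λ² + s λ − det M, where s is the sum of the principal 2×2 minors.
tr M = -1 + (-3) + (-1) = -5.
s = ((-1)·(-3) − (-3)²) + ((-1)·(-1) − 0²) + ((-3)·(-1) − 4²) = -6 + 1 + (-13) = -18.
det M (expand along row 1) = (-1)·(-13) − (-3)·3 + 0·(-12) = 22.
Characteristic polynomial: λ³ + 5λ² − 18λ − 22 = 0.
Substitute λ = y + (tr M)/3 = y − 1.666667 to remove the quadratic term: y³ + p·y + q = 0 with p = s − (tr M)²/3 = -26.333333 and q = −2(tr M)³/27 + (tr M)·s/3 − det M = 17.259259.
Three real roots ⇒ use the trigonometric (Viète) form: r = 2√(−p/3) = 5.925463, φ = arccos(3q/(p·r)) = arccos(-0.331830) = 1.909039 rad.
y_k = r·cos(φ/3 − 2πk/3) for k = 0, 1, 2 gives y = 4.765686, 0.666667, -5.432353.
λ_k = y_k − 1.666667 gives λ = 3.0990, -1.0000, -7.0990 (check: the sum is -5.0000 = tr M).

Hence λ_max = 3.0990 and λ_min = -7.0990.


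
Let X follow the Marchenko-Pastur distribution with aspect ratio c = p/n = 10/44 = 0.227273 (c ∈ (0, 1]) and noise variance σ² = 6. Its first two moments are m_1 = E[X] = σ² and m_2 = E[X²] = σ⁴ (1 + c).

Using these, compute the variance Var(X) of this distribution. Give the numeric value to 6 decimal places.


m_1 = E[X] = σ² = 6, so m_1² = 36.
m_2 = E[X²] = σ⁴ (1 + c) = 36 · (1 + 0.227273) = 36 · 1.227273 = 44.181818.
(Note m_2 − m_1² simplifies to c · σ⁴ = 0.227273 · 36.)

Var(X) = m_2 − m_1² = 44.181818 − 36 = 8.181818.


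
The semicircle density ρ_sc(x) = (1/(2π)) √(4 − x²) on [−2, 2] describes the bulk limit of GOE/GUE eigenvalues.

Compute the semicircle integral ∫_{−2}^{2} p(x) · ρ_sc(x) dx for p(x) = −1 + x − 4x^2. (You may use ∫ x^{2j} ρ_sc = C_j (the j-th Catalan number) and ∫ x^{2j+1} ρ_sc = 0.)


Write p(x) = Σ a_i x^i, split into monomials and integrate each against ρ_sc separately.
Using ∫ x^{2j} ρ_sc = C_j = (1/(j+1)) C(2j, j) (Catalan numbers) and ∫ x^{2j+1} ρ_sc = 0 (odd monomials vanish by symmetry):
  i = 0 (even): a_0 · C_{0} = -1 · 1 = -1
  i = 1 (odd): ∫ x^1 ρ_sc = 0 (vanishes)
  i = 2 (even): a_2 · C_{1} = -4 · 1 = -4

Summing the contributions: ∫_{−2}^{2} p(x) ρ_sc(x) dx = (-1) + (-4) = -5.


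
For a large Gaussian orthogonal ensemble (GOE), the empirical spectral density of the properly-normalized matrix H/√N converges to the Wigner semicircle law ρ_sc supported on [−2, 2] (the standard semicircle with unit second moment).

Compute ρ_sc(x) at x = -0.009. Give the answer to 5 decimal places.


ρ_sc(x) = (1/(2π)) √(4 − x²). With x = -0.009:
  4 − x² = 4 − (-0.009)² = 4 − 0.000081 = 3.999919.
  √(4 − x²) = 1.999980.
  1/(2π) = 0.159155.
  ρ_sc(-0.009) = 0.159155 · 1.999980 = 0.318307.

Rounded to 5 decimal places: ρ_sc(-0.009) ≈ 0.31831.


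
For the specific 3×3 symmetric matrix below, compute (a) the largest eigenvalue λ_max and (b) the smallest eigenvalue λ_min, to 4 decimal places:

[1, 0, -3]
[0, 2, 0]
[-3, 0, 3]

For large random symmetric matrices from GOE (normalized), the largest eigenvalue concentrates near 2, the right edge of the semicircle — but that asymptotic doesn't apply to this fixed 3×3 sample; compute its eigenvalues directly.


Since M is real symmetric, all three eigenvalues are real; they are the roots of det(λI − M) = λ³ − (tr M) λ² + s λ − det M, where s is the sum of the principal 2×2 minors.
tr M = 1 + 2 + 3 = 6.
s = (1·2 − 0²) + (1·3 − (-3)²) + (2·3 − 0²) = 2 + (-6) + 6 = 2.
det M (expand along row 1) = 1·6 − 0·0 + (-3)·6 = -12.
Characteristic polynomial: λ³ − 6λ² + 2λ + 12 = 0.
Substitute λ = y + (tr M)/3 = y + 2.000000 to remove the quadratic term: y³ + p·y + q = 0 with p = s − (tr M)²/3 = -10.000000 and q = −2(tr M)³/27 + (tr M)·s/3 − det M = 0.000000.
Three real roots ⇒ use the trigonometric (Viète) form: r = 2√(−p/3) = 3.651484, φ = arccos(3q/(p·r)) = arccos(0.000000) = 1.570796 rad.
y_k = r·cos(φ/3 − 2πk/3) for k = 0, 1, 2 gives y = 3.162278, 0.000000, -3.162278.
λ_k = y_k + 2.000000 gives λ = 5.1623, 2.0000, -1.1623 (check: the sum is 6.0000 = tr M).

Hence λ_max = 5.1623 and λ_min = -1.1623.


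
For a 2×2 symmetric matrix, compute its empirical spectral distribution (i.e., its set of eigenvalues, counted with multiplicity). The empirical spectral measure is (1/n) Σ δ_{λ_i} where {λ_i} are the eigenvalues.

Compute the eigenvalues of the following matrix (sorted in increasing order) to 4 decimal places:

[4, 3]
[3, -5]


Since M is real symmetric, both eigenvalues are real; they are the roots of det(λI − M) = λ² − (tr M) λ + det M.
tr M = 4 + (-5) = -1.
det M = 4·(-5) − 3² = -20 − 9 = -29.
Characteristic polynomial: λ² + λ − 29 = 0.
Discriminant Δ = (tr M)² − 4·det M = 1 − (-116) = 117; √Δ = 10.816654.
λ = (tr M ± √Δ)/2 = (-1 ± 10.816654)/2, giving (tr M − √Δ)/2 = -5.9083 and (tr M + √Δ)/2 = 4.9083.

Eigenvalues sorted in increasing order: [-5.9083, 4.9083].


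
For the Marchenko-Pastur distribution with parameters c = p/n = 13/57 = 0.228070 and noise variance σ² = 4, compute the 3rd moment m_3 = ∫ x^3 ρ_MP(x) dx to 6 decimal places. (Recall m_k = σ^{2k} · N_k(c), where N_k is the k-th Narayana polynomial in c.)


E[X³] = σ⁶ (1 + 3c + c²) (third MP moment). With σ² = 4 (so σ⁶ = 64) and c = 13/57 = 0.228070: E[X³] = 64 · (1 + 3·0.228070 + (0.228070)²) = 64 · 1.736227.

So E[X^3] = 111.118498.


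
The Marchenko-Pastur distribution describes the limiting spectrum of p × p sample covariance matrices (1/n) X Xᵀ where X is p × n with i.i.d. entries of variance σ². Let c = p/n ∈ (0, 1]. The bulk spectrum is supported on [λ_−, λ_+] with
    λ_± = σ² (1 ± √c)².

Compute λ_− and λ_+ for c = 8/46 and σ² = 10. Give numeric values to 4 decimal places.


c = 8/46 = 0.173913; √c = 0.417029.
λ_− = σ² (1 − √c)² = 10 · (1 − 0.417029)² = 10 · (0.582971)² = 3.398554.
λ_+ = σ² (1 + √c)² = 10 · (1 + 0.417029)² = 10 · (1.417029)² = 20.079707.

Rounded to 4 decimal places: λ_− ≈ 3.3986, λ_+ ≈ 20.0797.


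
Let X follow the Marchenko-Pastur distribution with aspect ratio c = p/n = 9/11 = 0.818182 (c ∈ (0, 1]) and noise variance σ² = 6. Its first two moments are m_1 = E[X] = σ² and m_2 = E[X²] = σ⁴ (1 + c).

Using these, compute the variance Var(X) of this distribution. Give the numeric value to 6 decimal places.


m_1 = E[X] = σ² = 6, so m_1² = 36.
m_2 = E[X²] = σ⁴ (1 + c) = 36 · (1 + 0.818182) = 36 · 1.818182 = 65.454545.
(Note m_2 − m_1² simplifies to c · σ⁴ = 0.818182 · 36.)

Var(X) = m_2 − m_1² = 65.454545 − 36 = 29.454545.


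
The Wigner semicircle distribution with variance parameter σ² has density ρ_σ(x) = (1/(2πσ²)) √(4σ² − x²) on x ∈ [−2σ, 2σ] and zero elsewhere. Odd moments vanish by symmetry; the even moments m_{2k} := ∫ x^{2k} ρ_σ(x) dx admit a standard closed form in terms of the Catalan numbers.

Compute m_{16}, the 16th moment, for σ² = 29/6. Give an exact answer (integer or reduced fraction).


By the scaled semicircle moment identity, m_{2k} = σ^{2k} · C_k with k = 8.
C_8 = (1/(k+1)) · C(2k, k) = (1/9) · C(16, 8) = (1/9) · 12870 = 1430.
σ^{2k} = (σ²)^k = (29/6)^8 = 500246412961/1679616.

Therefore m_{16} = σ^{16} · C_8 = (500246412961/1679616) · 1430 = 357676185267115/839808.


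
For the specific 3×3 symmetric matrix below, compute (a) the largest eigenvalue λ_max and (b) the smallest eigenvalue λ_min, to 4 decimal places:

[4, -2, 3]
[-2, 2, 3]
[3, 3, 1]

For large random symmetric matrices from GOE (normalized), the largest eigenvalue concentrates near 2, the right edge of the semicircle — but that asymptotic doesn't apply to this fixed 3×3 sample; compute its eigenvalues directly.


Since M is real symmetric, all three eigenvalues are real; they are the roots of det(λI − M) = λ³ − (tr M) λ² + s λ − det M, where s is the sum of the principal 2×2 minors.
tr M = 4 + 2 + 1 = 7.
s = (4·2 − (-2)²) + (4·1 − 3²) + (2·1 − 3²) = 4 + (-5) + (-7) = -8.
det M (expand along row 1) = 4·(-7) − (-2)·(-11) + 3·(-12) = -86.
Characteristic polynomial: λ³ − 7λ² − 8λ + 86 = 0.
Substitute λ = y + (tr M)/3 = y + 2.333333 to remove the quadratic term: y³ + p·y + q = 0 with p = s − (tr M)²/3 = -24.333333 and q = −2(tr M)³/27 + (tr M)·s/3 − det M = 41.925926.
Three real roots ⇒ use the trigonometric (Viète) form: r = 2√(−p/3) = 5.696002, φ = arccos(3q/(p·r)) = arccos(-0.907470) = 2.708018 rad.
y_k = r·cos(φ/3 − 2πk/3) for k = 0, 1, 2 gives y = 3.528755, 2.107864, -5.636618.
λ_k = y_k + 2.333333 gives λ = 5.8621, 4.4412, -3.3033 (check: the sum is 7.0000 = tr M).

Hence λ_max = 5.8621 and λ_min = -3.3033.


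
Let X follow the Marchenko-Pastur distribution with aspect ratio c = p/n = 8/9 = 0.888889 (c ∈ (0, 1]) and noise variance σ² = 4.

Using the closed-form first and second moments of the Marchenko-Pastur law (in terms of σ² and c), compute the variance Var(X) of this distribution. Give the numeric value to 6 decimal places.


Recall the MP moments m_1 = E[X] = σ² and m_2 = E[X²] = σ⁴ (1 + c).
m_1 = E[X] = σ² = 4, so m_1² = 16.
m_2 = E[X²] = σ⁴ (1 + c) = 16 · (1 + 0.888889) = 16 · 1.888889 = 30.222222.
(Note m_2 − m_1² simplifies to c · σ⁴ = 0.888889 · 16.)

Var(X) = m_2 − m_1² = 30.222222 − 16 = 14.222222.


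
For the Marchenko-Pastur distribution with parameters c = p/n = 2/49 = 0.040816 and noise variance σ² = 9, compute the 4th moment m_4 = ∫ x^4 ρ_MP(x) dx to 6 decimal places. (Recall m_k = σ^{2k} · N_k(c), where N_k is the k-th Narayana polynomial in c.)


E[X⁴] = σ⁸ (1 + 6c + 6c² + c³) (fourth MP moment). With σ² = 9 (so σ⁸ = 6561) and c = 2/49 = 0.040816: E[X⁴] = 6561 · (1 + 6·0.040816 + 6·(0.040816)² + (0.040816)³) = 6561 · 1.254962.

So E[X^4] = 8233.804325.


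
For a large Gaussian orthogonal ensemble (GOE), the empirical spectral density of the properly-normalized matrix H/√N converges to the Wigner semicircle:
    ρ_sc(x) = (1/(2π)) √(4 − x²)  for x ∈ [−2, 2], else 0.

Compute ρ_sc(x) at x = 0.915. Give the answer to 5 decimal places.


ρ_sc(x) = (1/(2π)) √(4 − x²). With x = 0.915:
  4 − x² = 4 − (0.915)² = 4 − 0.837225 = 3.162775.
  √(4 − x²) = 1.778419.
  1/(2π) = 0.159155.
  ρ_sc(0.915) = 0.159155 · 1.778419 = 0.283044.

Rounded to 5 decimal places: ρ_sc(0.915) ≈ 0.28304.


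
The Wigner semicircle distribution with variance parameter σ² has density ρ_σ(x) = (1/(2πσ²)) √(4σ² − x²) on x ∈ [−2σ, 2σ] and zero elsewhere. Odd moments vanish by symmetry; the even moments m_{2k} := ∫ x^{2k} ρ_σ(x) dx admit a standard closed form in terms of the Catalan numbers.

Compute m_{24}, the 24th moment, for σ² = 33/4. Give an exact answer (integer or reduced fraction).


By the scaled semicircle moment identity, m_{2k} = σ^{2k} · C_k with k = 12.
C_12 = (1/(k+1)) · C(2k, k) = (1/13) · C(24, 12) = (1/13) · 2704156 = 208012.
σ^{2k} = (σ²)^k = (33/4)^12 = 1667889514952984961/16777216.

Therefore m_{24} = σ^{24} · C_12 = (1667889514952984961/16777216) · 208012 = 86735258446100076926883/4194304.


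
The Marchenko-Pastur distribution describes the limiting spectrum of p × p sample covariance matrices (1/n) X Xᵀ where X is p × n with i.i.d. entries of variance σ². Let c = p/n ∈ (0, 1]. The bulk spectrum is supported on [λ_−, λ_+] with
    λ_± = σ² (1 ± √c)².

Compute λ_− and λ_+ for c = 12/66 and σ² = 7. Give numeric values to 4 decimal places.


c = 12/66 = 0.181818; √c = 0.426401.
λ_− = σ² (1 − √c)² = 7 · (1 − 0.426401)² = 7 · (0.573599)² = 2.303107.
λ_+ = σ² (1 + √c)² = 7 · (1 + 0.426401)² = 7 · (1.426401)² = 14.242347.

Rounded to 4 decimal places: λ_− ≈ 2.3031, λ_+ ≈ 14.2423.


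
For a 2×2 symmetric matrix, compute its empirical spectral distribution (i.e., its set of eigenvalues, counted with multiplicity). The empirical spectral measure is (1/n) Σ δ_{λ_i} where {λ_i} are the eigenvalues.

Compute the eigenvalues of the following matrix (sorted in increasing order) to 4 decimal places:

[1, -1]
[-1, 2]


Since M is real symmetric, both eigenvalues are real; they are the roots of det(λI − M) = λ² − (tr M) λ + det M.
tr M = 1 + 2 = 3.
det M = 1·2 − (-1)² = 2 − 1 = 1.
Characteristic polynomial: λ² − 3λ + 1 = 0.
Discriminant Δ = (tr M)² − 4·det M = 9 − 4 = 5; √Δ = 2.236068.
λ = (tr M ± √Δ)/2 = (3 ± 2.236068)/2, giving (tr M − √Δ)/2 = 0.3820 and (tr M + √Δ)/2 = 2.6180.

Eigenvalues sorted in increasing order: [0.3820, 2.6180].


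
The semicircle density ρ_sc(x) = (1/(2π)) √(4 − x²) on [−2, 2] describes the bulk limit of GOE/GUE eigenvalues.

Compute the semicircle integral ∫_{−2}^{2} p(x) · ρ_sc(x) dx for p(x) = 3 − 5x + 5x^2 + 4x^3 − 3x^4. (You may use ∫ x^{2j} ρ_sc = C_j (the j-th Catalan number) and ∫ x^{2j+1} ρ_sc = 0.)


Write p(x) = Σ a_i x^i, split into monomials and integrate each against ρ_sc separately.
Using ∫ x^{2j} ρ_sc = C_j = (1/(j+1)) C(2j, j) (Catalan numbers) and ∫ x^{2j+1} ρ_sc = 0 (odd monomials vanish by symmetry):
  i = 0 (even): a_0 · C_{0} = 3 · 1 = 3
  i = 1 (odd): ∫ x^1 ρ_sc = 0 (vanishes)
  i = 2 (even): a_2 · C_{1} = 5 · 1 = 5
  i = 3 (odd): ∫ x^3 ρ_sc = 0 (vanishes)
  i = 4 (even): a_4 · C_{2} = -3 · 2 = -6

Summing the contributions: ∫_{−2}^{2} p(x) ρ_sc(x) dx = 3 + 5 + (-6) = 2.


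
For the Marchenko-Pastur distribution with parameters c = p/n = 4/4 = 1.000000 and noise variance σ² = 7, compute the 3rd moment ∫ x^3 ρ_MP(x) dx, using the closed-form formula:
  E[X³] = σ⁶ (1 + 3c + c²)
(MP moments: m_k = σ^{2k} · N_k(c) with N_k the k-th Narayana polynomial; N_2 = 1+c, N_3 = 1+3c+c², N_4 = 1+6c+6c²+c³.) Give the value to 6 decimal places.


E[X³] = σ⁶ (1 + 3c + c²) (third MP moment). With σ² = 7 (so σ⁶ = 343) and c = 4/4 = 1.000000: E[X³] = 343 · (1 + 3·1.000000 + (1.000000)²) = 343 · 5.000000.

So E[X^3] = 1715.000000.


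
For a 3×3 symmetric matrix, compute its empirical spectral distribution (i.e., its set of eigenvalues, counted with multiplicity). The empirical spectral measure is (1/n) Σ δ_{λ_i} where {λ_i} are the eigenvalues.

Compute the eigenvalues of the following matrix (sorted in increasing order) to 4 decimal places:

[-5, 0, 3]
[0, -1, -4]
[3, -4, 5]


Since M is real symmetric, all three eigenvalues are real; they are the roots of det(λI − M) = λ³ − (tr M) λ² + s λ − det M, where s is the sum of the principal 2×2 minors.
tr M = -5 + (-1) + 5 = -1.
s = ((-5)·(-1) − 0²) + ((-5)·5 − 3²) + ((-1)·5 − (-4)²) = 5 + (-34) + (-21) = -50.
det M (expand along row 1) = (-5)·(-21) − 0·12 + 3·3 = 114.
Characteristic polynomial: λ³ + λ² − 50λ − 114 = 0.
Substitute λ = y + (tr M)/3 = y − 0.333333 to remove the quadratic term: y³ + p·y + q = 0 with p = s − (tr M)²/3 = -50.333333 and q = −2(tr M)³/27 + (tr M)·s/3 − det M = -97.259259.
Three real roots ⇒ use the trigonometric (Viète) form: r = 2√(−p/3) = 8.192137, φ = arccos(3q/(p·r)) = arccos(0.707619) = 0.784674 rad.
y_k = r·cos(φ/3 − 2πk/3) for k = 0, 1, 2 gives y = 7.913508, -2.122191, -5.791317.
λ_k = y_k − 0.333333 gives λ = 7.5802, -2.4555, -6.1247 (check: the sum is -1.0000 = tr M).

Eigenvalues sorted in increasing order: [-6.1247, -2.4555, 7.5802].


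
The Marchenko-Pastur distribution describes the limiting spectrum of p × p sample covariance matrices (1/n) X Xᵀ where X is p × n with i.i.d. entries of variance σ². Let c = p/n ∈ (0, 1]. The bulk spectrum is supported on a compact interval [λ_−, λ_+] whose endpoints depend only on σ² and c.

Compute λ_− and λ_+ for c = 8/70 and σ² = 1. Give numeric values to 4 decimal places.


c = 8/70 = 0.114286; √c = 0.338062.
λ_− = σ² (1 − √c)² = 1 · (1 − 0.338062)² = 1 · (0.661938)² = 0.438162.
λ_+ = σ² (1 + √c)² = 1 · (1 + 0.338062)² = 1 · (1.338062)² = 1.790409.

Rounded to 4 decimal places: λ_− ≈ 0.4382, λ_+ ≈ 1.7904.


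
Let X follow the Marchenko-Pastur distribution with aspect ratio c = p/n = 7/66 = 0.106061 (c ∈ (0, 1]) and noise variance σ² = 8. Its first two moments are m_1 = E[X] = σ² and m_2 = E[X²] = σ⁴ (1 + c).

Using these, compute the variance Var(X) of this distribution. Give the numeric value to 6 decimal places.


m_1 = E[X] = σ² = 8, so m_1² = 64.
m_2 = E[X²] = σ⁴ (1 + c) = 64 · (1 + 0.106061) = 64 · 1.106061 = 70.787879.
(Note m_2 − m_1² simplifies to c · σ⁴ = 0.106061 · 64.)

Var(X) = m_2 − m_1² = 70.787879 − 64 = 6.787879.


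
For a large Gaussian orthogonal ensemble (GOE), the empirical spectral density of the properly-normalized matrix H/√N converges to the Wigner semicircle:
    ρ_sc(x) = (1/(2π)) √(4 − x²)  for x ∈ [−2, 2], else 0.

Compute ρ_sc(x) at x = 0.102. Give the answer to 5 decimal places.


ρ_sc(x) = (1/(2π)) √(4 − x²). With x = 0.102:
  4 − x² = 4 − (0.102)² = 4 − 0.010404 = 3.989596.
  √(4 − x²) = 1.997397.
  1/(2π) = 0.159155.
  ρ_sc(0.102) = 0.159155 · 1.997397 = 0.317896.

Rounded to 5 decimal places: ρ_sc(0.102) ≈ 0.31790.


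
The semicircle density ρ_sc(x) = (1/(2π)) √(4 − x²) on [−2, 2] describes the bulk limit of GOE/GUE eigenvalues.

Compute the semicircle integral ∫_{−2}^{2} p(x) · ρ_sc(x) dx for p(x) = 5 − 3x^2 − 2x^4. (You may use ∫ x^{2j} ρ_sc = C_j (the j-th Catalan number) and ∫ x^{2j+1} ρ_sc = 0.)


Write p(x) = Σ a_i x^i, split into monomials and integrate each against ρ_sc separately.
Using ∫ x^{2j} ρ_sc = C_j = (1/(j+1)) C(2j, j) (Catalan numbers) and ∫ x^{2j+1} ρ_sc = 0 (odd monomials vanish by symmetry):
  i = 0 (even): a_0 · C_{0} = 5 · 1 = 5
  i = 2 (even): a_2 · C_{1} = -3 · 1 = -3
  i = 4 (even): a_4 · C_{2} = -2 · 2 = -4

Summing the contributions: ∫_{−2}^{2} p(x) ρ_sc(x) dx = 5 + (-3) + (-4) = -2.


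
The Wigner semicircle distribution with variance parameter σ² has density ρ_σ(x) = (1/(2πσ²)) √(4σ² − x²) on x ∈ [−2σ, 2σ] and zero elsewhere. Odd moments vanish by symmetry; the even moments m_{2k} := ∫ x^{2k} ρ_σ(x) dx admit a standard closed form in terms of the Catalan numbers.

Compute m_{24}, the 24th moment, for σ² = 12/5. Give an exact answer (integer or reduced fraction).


By the scaled semicircle moment identity, m_{2k} = σ^{2k} · C_k with k = 12.
C_12 = (1/(k+1)) · C(2k, k) = (1/13) · C(24, 12) = (1/13) · 2704156 = 208012.
σ^{2k} = (σ²)^k = (12/5)^12 = 8916100448256/244140625.

Therefore m_{24} = σ^{24} · C_12 = (8916100448256/244140625) · 208012 = 1854655886442627072/244140625.


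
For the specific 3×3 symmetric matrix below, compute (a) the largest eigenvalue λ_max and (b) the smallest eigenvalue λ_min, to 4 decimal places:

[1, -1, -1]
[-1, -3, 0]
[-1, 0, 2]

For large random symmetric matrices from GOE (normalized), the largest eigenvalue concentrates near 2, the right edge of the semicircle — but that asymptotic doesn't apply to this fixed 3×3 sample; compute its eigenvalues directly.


Since M is real symmetric, all three eigenvalues are real; they are the roots of det(λI − M) = λ³ − (tr M) λ² + s λ − det M, where s is the sum of the principal 2×2 minors.
tr M = 1 + (-3) + 2 = 0.
s = (1·(-3) − (-1)²) + (1·2 − (-1)²) + ((-3)·2 − 0²) = -4 + 1 + (-6) = -9.
det M (expand along row 1) = 1·(-6) − (-1)·(-2) + (-1)·(-3) = -5.
Characteristic polynomial: λ³ − 9λ + 5 = 0.
Substitute λ = y + (tr M)/3 = y + 0.000000 to remove the quadratic term: y³ + p·y + q = 0 with p = s − (tr M)²/3 = -9.000000 and q = −2(tr M)³/27 + (tr M)·s/3 − det M = 5.000000.
Three real roots ⇒ use the trigonometric (Viète) form: r = 2√(−p/3) = 3.464102, φ = arccos(3q/(p·r)) = arccos(-0.481125) = 2.072734 rad.
y_k = r·cos(φ/3 − 2πk/3) for k = 0, 1, 2 gives y = 2.669664, 0.576888, -3.246551.
λ_k = y_k + 0.000000 gives λ = 2.6697, 0.5769, -3.2466 (check: the sum is 0.0000 = tr M).

Hence λ_max = 2.6697 and λ_min = -3.2466.


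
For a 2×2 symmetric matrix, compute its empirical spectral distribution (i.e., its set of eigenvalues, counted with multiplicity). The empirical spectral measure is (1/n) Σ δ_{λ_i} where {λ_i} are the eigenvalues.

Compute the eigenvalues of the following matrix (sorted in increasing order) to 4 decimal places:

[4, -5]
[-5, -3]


Since M is real symmetric, both eigenvalues are real; they are the roots of det(λI − M) = λ² − (tr M) λ + det M.
tr M = 4 + (-3) = 1.
det M = 4·(-3) − (-5)² = -12 − 25 = -37.
Characteristic polynomial: λ² − λ − 37 = 0.
Discriminant Δ = (tr M)² − 4·det M = 1 − (-148) = 149; √Δ = 12.206556.
λ = (tr M ± √Δ)/2 = (1 ± 12.206556)/2, giving (tr M − √Δ)/2 = -5.6033 and (tr M + √Δ)/2 = 6.6033.

Eigenvalues sorted in increasing order: [-5.6033, 6.6033].


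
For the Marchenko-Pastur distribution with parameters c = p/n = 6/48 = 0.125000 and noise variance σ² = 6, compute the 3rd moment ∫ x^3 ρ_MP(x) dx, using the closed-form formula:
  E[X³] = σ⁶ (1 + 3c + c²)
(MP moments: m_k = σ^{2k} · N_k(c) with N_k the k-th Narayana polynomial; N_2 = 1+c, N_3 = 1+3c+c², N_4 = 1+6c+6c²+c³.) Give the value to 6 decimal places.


E[X³] = σ⁶ (1 + 3c + c²) (third MP moment). With σ² = 6 (so σ⁶ = 216) and c = 6/48 = 0.125000: E[X³] = 216 · (1 + 3·0.125000 + (0.125000)²) = 216 · 1.390625.

So E[X^3] = 300.375000.


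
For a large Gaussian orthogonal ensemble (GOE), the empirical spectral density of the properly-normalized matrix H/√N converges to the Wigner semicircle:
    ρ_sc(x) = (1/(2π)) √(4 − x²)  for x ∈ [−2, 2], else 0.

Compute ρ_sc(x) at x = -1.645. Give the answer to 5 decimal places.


ρ_sc(x) = (1/(2π)) √(4 − x²). With x = -1.645:
  4 − x² = 4 − (-1.645)² = 4 − 2.706025 = 1.293975.
  √(4 − x²) = 1.137530.
  1/(2π) = 0.159155.
  ρ_sc(-1.645) = 0.159155 · 1.137530 = 0.181044.

Rounded to 5 decimal places: ρ_sc(-1.645) ≈ 0.18104.


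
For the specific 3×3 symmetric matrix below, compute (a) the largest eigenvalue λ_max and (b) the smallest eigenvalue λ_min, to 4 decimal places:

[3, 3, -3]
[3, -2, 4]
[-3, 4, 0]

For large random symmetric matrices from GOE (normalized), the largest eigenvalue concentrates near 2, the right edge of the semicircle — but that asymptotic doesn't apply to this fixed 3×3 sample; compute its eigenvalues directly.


Since M is real symmetric, all three eigenvalues are real; they are the roots of det(λI − M) = λ³ − (tr M) λ² + s λ − det M, where s is the sum of the principal 2×2 minors.
tr M = 3 + (-2) + 0 = 1.
s = (3·(-2) − 3²) + (3·0 − (-3)²) + ((-2)·0 − 4²) = -15 + (-9) + (-16) = -40.
det M (expand along row 1) = 3·(-16) − 3·12 + (-3)·6 = -102.
Characteristic polynomial: λ³ − λ² − 40λ + 102 = 0.
Substitute λ = y + (tr M)/3 = y + 0.333333 to remove the quadratic term: y³ + p·y + q = 0 with p = s − (tr M)²/3 = -40.333333 and q = −2(tr M)³/27 + (tr M)·s/3 − det M = 88.592593.
Three real roots ⇒ use the trigonometric (Viète) form: r = 2√(−p/3) = 7.333333, φ = arccos(3q/(p·r)) = arccos(-0.898573) = 2.687302 rad.
y_k = r·cos(φ/3 − 2πk/3) for k = 0, 1, 2 gives y = 4.582746, 2.666667, -7.249413.
λ_k = y_k + 0.333333 gives λ = 4.9161, 3.0000, -6.9161 (check: the sum is 1.0000 = tr M).

Hence λ_max = 4.9161 and λ_min = -6.9161.


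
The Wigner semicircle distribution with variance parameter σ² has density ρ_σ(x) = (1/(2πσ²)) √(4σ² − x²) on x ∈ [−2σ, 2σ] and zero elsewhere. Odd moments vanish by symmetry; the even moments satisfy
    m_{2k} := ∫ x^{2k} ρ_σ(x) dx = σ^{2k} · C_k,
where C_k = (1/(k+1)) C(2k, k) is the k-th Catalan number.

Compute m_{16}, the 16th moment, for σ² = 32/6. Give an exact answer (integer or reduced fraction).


By the scaled semicircle moment identity, m_{2k} = σ^{2k} · C_k with k = 8.
C_8 = (1/(k+1)) · C(2k, k) = (1/9) · C(16, 8) = (1/9) · 12870 = 1430.
σ^{2k} = (σ²)^k = (32/6)^8 = 4294967296/6561.

Therefore m_{16} = σ^{16} · C_8 = (4294967296/6561) · 1430 = 6141803233280/6561.


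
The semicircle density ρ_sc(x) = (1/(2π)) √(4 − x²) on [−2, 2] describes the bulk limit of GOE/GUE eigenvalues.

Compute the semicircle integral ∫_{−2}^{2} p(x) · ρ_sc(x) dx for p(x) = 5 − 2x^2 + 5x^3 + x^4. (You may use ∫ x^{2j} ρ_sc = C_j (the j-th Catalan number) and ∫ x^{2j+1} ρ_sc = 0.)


Write p(x) = Σ a_i x^i, split into monomials and integrate each against ρ_sc separately.
Using ∫ x^{2j} ρ_sc = C_j = (1/(j+1)) C(2j, j) (Catalan numbers) and ∫ x^{2j+1} ρ_sc = 0 (odd monomials vanish by symmetry):
  i = 0 (even): a_0 · C_{0} = 5 · 1 = 5
  i = 2 (even): a_2 · C_{1} = -2 · 1 = -2
  i = 3 (odd): ∫ x^3 ρ_sc = 0 (vanishes)
  i = 4 (even): a_4 · C_{2} = 1 · 2 = 2

Summing the contributions: ∫_{−2}^{2} p(x) ρ_sc(x) dx = 5 + (-2) + 2 = 5.


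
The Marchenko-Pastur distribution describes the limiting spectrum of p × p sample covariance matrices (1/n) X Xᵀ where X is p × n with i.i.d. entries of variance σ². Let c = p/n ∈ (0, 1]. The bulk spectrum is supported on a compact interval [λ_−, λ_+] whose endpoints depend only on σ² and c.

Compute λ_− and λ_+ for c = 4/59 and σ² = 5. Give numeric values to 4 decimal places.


c = 4/59 = 0.067797; √c = 0.260378.
λ_− = σ² (1 − √c)² = 5 · (1 − 0.260378)² = 5 · (0.739622)² = 2.735205.
λ_+ = σ² (1 + √c)² = 5 · (1 + 0.260378)² = 5 · (1.260378)² = 7.942761.

Rounded to 4 decimal places: λ_− ≈ 2.7352, λ_+ ≈ 7.9428.


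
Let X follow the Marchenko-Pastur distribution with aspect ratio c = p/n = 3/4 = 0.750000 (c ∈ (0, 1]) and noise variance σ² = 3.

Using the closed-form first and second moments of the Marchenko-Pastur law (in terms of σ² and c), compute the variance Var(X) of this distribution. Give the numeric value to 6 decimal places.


Recall the MP moments m_1 = E[X] = σ² and m_2 = E[X²] = σ⁴ (1 + c).
m_1 = E[X] = σ² = 3, so m_1² = 9.
m_2 = E[X²] = σ⁴ (1 + c) = 9 · (1 + 0.750000) = 9 · 1.750000 = 15.750000.
(Note m_2 − m_1² simplifies to c · σ⁴ = 0.750000 · 9.)

Var(X) = m_2 − m_1² = 15.750000 − 9 = 6.750000.
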